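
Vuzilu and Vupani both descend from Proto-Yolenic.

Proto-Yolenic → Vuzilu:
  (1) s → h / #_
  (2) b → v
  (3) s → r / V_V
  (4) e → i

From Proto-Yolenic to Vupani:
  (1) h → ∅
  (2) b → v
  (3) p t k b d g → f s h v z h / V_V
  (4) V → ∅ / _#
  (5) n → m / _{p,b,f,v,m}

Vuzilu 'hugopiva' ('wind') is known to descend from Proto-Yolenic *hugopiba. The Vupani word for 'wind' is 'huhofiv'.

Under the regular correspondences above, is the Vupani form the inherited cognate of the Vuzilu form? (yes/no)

no

Derive the expected Vupani reflex of *hugopiba:
Vupani: *hugopiba
  hugopiba → ugopiba   [h-loss]
  ugopiba → ugopiva   [unconditioned shift]
  ugopiva → uhofiva   [intervocalic lenition]
  uhofiva → uhofiv   [apocope]
  uhofiv (rule 5 does not apply)
  giving Vupani uhofiv.
The regular Vupani reflex would be 'uhofiv', but the attested form is 'huhofiv'. The correspondence is irregular, so they are not cognates (the Vupani form has a different source).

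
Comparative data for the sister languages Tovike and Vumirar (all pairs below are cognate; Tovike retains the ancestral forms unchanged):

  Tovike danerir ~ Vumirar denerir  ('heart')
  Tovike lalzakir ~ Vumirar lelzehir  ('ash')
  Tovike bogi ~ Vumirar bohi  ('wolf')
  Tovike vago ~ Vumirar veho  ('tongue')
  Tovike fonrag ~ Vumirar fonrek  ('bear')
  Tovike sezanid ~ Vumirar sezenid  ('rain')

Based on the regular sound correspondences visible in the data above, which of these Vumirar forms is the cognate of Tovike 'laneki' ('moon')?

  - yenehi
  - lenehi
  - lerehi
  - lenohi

danerir ~ denerir, sezanid ~ sezenid — Tovike a corresponds to Vumirar e after a consonant, before a nasal.
lalzakir ~ lelzehir — Tovike k corresponds to Vumirar h between vowels (before a front vowel).
Applying these to Tovike 'laneki':
  laneki → leneki   (a→e after a consonant, before a nasal)
  leneki → lenehi   (k→h between vowels (before a front vowel))
So the Vumirar cognate is 'lenehi'.

lenehi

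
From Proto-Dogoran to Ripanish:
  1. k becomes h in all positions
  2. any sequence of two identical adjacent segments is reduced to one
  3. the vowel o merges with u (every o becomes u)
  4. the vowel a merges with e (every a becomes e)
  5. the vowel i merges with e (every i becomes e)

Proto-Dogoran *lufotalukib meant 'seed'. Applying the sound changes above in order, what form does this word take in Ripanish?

Ripanish: start from *lufotalukib.
  rule 1 (unconditioned shift): lufotalukib → lufotaluhib
  rule 2: no change — lufotaluhib
  rule 3 (vowel merger): lufotaluhib → lufutaluhib
  rule 4 (vowel merger): lufutaluhib → lufuteluhib
  rule 5 (vowel merger): lufuteluhib → lufuteluheb
  ⇒ Ripanish lufuteluheb

lufuteluheb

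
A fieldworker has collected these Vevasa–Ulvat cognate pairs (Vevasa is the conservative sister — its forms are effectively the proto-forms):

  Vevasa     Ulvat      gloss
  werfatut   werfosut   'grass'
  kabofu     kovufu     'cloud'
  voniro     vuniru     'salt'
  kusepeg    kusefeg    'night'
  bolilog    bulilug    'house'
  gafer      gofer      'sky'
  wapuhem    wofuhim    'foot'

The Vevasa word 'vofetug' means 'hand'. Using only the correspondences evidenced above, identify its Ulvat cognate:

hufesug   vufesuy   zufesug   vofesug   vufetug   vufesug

kabofu ~ kovufu — Vevasa o corresponds to Ulvat u after a consonant, before a labial obstruent.
werfatut ~ werfosut — Vevasa t corresponds to Ulvat s between vowels (before a back vowel).
Applying these to Vevasa 'vofetug':
  vofetug → vufetug   (o→u after a consonant, before a labial obstruent)
  vufetug → vufesug   (t→s between vowels (before a back vowel))
So the Ulvat cognate is 'vufesug'.

vufesug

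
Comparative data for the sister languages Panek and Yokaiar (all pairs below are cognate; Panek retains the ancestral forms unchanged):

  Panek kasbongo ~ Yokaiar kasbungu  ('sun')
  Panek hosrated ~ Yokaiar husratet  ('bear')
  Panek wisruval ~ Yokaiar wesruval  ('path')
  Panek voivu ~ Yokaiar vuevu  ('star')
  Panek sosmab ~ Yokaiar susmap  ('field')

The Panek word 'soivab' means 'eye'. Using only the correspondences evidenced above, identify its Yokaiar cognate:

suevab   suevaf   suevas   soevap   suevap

voivu ~ vuevu — Panek o corresponds to Yokaiar u after a consonant, before a front vowel.
voivu ~ vuevu — Panek i corresponds to Yokaiar e after a vowel, before a labial obstruent.
sosmab ~ susmap — Panek b corresponds to Yokaiar p word-finally.
Applying these to Panek 'soivab':
  soivab → suivab   (o→u after a consonant, before a front vowel)
  suivab → suevab   (i→e after a vowel, before a labial obstruent)
  suevab → suevap   (b→p word-finally)
So the Yokaiar cognate is 'suevap'.

suevap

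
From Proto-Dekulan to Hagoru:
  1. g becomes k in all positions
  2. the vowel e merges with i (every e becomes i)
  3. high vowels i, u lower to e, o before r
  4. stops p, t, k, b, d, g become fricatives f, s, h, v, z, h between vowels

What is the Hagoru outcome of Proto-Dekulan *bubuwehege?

Hagoru: start from *bubuwehege.
  rule 1 (unconditioned shift): bubuwehege → bubuweheke
  rule 2 (vowel merger): bubuweheke → bubuwihiki
  rule 3: no change — bubuwihiki
  rule 4 (intervocalic lenition): bubuwihiki → buvuwihihi
  ⇒ Hagoru buvuwihihi

buvuwihihi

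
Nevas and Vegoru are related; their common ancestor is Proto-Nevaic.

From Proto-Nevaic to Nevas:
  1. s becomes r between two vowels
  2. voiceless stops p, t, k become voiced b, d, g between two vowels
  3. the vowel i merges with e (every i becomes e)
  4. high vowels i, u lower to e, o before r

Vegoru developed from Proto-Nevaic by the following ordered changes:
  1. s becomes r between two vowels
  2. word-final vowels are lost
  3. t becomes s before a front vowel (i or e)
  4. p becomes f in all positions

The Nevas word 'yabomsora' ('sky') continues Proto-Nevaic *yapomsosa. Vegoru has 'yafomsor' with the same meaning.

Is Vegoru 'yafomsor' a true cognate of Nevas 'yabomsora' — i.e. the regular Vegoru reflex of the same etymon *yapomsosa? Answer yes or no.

Derive the expected Vegoru reflex of *yapomsosa:
Vegoru: *yapomsosa
  yapomsosa → yapomsora   [rhotacism]
  yapomsora → yapomsor   [apocope]
  yapomsor (rule 3 does not apply)
  yapomsor → yafomsor   [unconditioned shift]
  giving Vegoru yafomsor.
Vegoru 'yafomsor' matches the regular reflex exactly, so the pair is cognate.

yes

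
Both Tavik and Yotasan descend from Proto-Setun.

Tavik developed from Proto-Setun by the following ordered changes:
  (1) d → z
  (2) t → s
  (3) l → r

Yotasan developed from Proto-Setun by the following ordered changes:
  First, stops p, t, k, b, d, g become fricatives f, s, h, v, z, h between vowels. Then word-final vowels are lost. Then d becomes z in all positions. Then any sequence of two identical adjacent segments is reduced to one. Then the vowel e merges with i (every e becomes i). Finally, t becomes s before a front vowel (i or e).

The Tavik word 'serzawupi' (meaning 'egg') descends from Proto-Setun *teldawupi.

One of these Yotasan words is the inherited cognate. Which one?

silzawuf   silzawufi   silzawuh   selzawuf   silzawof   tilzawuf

silzawuf

Yotasan: *teldawupi > teldawufi > teldawuf > telzawuf > tilzawuf > silzawuf  (by intervocalic lenition, apocope, unconditioned shift, vowel merger, palatalisation)
The other candidates each miss or misapply at least one Yotasan change.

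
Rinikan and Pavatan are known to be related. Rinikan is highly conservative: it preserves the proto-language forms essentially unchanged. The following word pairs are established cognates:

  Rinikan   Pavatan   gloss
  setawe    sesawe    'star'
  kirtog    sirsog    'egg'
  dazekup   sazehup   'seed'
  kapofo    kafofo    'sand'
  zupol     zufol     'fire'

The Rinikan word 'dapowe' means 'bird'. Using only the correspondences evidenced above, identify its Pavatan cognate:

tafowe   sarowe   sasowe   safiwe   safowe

safowe

dazekup ~ sazehup — Rinikan d corresponds to Pavatan s word-initially before a back vowel.
kapofo ~ kafofo, zupol ~ zufol — Rinikan p corresponds to Pavatan f between vowels (before a back vowel).
Applying these to Rinikan 'dapowe':
  dapowe → sapowe   (d→s word-initially before a back vowel)
  sapowe → safowe   (p→f between vowels (before a back vowel))
So the Pavatan cognate is 'safowe'.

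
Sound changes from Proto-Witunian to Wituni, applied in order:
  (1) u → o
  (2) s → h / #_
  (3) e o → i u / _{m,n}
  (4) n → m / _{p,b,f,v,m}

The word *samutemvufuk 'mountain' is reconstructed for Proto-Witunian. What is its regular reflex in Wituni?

Wituni: *samutemvufuk > samotemvofok > hamotemvofok > hamotimvofok  (by vowel merger, debuccalisation, pre-nasal raising)

hamotimvofok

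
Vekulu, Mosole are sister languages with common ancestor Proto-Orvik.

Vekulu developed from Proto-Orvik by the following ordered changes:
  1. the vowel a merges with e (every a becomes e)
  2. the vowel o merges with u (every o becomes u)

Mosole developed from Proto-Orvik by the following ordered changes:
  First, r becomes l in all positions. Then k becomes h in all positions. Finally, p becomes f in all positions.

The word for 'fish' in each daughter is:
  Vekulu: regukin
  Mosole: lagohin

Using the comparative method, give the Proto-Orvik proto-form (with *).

Position 5: Vekulu has k, Mosole has h. Vekulu preserves k here (none of its changes turn any other segment into k), so the proto-segment is *k.
Position 2: Vekulu has e, Mosole has a. Mosole preserves a here (none of its changes turn any other segment into a), so the proto-segment is *a.
This points to *ragokin. Verify forward in each daughter:
Vekulu: start from *ragokin.
  rule 1 (vowel merger): ragokin → regokin
  rule 2 (vowel merger): regokin → regukin
  ⇒ Vekulu regukin
Mosole: start from *ragokin.
  rule 1 (unconditioned shift): ragokin → lagokin
  rule 2 (unconditioned shift): lagokin → lagohin
  rule 3: no change — lagohin
  ⇒ Mosole lagohin
*ragokin is the unique common source.

*ragokin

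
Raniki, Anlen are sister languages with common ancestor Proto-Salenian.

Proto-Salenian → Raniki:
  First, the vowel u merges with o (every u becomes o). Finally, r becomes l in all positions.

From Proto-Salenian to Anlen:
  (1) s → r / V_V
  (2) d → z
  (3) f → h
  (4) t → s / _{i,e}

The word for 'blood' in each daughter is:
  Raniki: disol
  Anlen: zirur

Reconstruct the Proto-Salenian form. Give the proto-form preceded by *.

Position 3: Raniki has s, Anlen has r. Raniki preserves s here (none of its changes turn any other segment into s), so the proto-segment is *s.
Position 5: Raniki has l, Anlen has r. Taking the neighbouring segments as reconstructed: Raniki l could go back to *l or *r; Anlen r can only go back to *r — the one source consistent with every daughter is *r.
Position 4: Raniki has o, Anlen has u. Anlen preserves u here (none of its changes turn any other segment into u), so the proto-segment is *u.
This points to *disur. Verify forward in each daughter:
Raniki: *disur > disor > disol  (by vowel merger, unconditioned shift)
Anlen: start from *disur.
  rule 1 (rhotacism): disur → dirur
  rule 2 (unconditioned shift): dirur → zirur
  rule 3: no change — zirur
  rule 4: no change — zirur
  ⇒ Anlen zirur
Only *disur yields all of Raniki disol, Anlen zirur.

*disur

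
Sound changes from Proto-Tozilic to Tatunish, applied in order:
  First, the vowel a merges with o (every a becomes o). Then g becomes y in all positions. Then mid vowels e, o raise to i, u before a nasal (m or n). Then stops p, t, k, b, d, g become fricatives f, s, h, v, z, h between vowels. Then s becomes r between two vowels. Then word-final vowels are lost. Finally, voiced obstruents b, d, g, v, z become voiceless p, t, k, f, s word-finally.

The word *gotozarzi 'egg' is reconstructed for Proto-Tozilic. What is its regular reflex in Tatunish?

Tatunish: start from *gotozarzi.
  rule 1 (vowel merger): gotozarzi → gotozorzi
  rule 2 (unconditioned shift): gotozorzi → yotozorzi
  rule 3: no change — yotozorzi
  rule 4 (intervocalic lenition): yotozorzi → yosozorzi
  rule 5 (rhotacism): yosozorzi → yorozorzi
  rule 6 (apocope): yorozorzi → yorozorz
  rule 7 (final devoicing): yorozorz → yorozors
  ⇒ Tatunish yorozors

yorozors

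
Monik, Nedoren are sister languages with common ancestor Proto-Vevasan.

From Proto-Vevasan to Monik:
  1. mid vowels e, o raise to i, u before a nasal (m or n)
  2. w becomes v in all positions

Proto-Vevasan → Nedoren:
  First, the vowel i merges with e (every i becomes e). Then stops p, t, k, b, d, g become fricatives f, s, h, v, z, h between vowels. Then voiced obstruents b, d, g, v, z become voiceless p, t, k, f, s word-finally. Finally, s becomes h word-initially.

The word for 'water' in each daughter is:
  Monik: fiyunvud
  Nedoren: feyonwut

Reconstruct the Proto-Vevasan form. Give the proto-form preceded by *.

Position 8: Monik has d, Nedoren has t. Monik preserves d here (none of its changes turn any other segment into d), so the proto-segment is *d.
Position 6: Monik has v, Nedoren has w. Nedoren preserves w here (none of its changes turn any other segment into w), so the proto-segment is *w.
Continuing position by position gives *fiyonwud; check it forward:
Monik: *fiyonwud > fiyunwud > fiyunvud  (by pre-nasal raising, unconditioned shift)
Nedoren: start from *fiyonwud.
  rule 1 (vowel merger): fiyonwud → feyonwud
  rule 2: no change — feyonwud
  rule 3 (final devoicing): feyonwud → feyonwut
  rule 4: no change — feyonwut
  ⇒ Nedoren feyonwut
*fiyonwud is the unique common source.

*fiyonwud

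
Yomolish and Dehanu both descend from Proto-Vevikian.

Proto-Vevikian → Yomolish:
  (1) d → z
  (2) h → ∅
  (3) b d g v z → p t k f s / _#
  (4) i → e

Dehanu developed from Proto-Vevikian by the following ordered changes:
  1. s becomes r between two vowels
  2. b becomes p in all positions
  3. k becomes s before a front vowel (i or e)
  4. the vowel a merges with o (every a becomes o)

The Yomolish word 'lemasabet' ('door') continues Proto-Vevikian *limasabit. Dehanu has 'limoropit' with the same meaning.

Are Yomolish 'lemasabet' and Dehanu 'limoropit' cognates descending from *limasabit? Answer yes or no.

yes

Derive the expected Dehanu reflex of *limasabit:
Dehanu: start from *limasabit.
  rule 1 (rhotacism): limasabit → limarabit
  rule 2 (unconditioned shift): limarabit → limarapit
  rule 3: no change — limarapit
  rule 4 (vowel merger): limarapit → limoropit
  ⇒ Dehanu limoropit
Dehanu 'limoropit' matches the regular reflex exactly, so the pair is cognate.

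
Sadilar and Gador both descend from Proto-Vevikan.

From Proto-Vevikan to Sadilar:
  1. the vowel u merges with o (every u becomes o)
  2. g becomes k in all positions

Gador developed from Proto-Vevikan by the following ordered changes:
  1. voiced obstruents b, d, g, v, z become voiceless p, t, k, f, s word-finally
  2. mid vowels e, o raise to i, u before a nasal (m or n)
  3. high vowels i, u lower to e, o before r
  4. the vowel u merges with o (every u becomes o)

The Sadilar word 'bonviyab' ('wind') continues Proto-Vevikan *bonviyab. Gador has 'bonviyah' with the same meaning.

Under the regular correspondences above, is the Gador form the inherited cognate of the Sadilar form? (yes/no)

Derive the expected Gador reflex of *bonviyab:
Gador: *bonviyab
  bonviyab → bonviyap   [final devoicing]
  bonviyap → bunviyap   [pre-nasal raising]
  bunviyap (rule 3 does not apply)
  bunviyap → bonviyap   [vowel merger]
  giving Gador bonviyap.
The regular Gador reflex would be 'bonviyap', but the attested form is 'bonviyah'. The correspondence is irregular, so they are not cognates (the Gador form has a different source).

no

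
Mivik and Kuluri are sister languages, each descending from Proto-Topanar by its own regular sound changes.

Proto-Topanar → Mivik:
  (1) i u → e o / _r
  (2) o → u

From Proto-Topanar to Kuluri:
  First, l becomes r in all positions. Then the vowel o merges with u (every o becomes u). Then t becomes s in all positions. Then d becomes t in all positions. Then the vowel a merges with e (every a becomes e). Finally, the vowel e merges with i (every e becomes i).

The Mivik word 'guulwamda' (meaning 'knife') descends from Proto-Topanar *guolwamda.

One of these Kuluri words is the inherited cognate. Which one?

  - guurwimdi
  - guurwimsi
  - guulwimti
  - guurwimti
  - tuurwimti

guurwimti

Kuluri: start from *guolwamda.
  rule 1 (unconditioned shift): guolwamda → guorwamda
  rule 2 (vowel merger): guorwamda → guurwamda
  rule 3: no change — guurwamda
  rule 4 (unconditioned shift): guurwamda → guurwamta
  rule 5 (vowel merger): guurwamta → guurwemte
  rule 6 (vowel merger): guurwemte → guurwimti
  ⇒ Kuluri guurwimti
Among the options, 'guurwimti' alone shows every Kuluri change applied in order.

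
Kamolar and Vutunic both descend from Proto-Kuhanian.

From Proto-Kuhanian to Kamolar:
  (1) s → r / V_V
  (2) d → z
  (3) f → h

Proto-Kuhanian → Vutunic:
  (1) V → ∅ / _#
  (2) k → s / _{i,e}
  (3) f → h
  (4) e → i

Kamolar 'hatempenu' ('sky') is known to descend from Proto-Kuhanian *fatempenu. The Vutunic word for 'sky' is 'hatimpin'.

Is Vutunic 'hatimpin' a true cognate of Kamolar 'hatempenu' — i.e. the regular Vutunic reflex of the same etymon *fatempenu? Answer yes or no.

Derive the expected Vutunic reflex of *fatempenu:
Vutunic: *fatempenu > fatempen > hatempen > hatimpin  (by apocope, unconditioned shift, vowel merger)
Vutunic 'hatimpin' matches the regular reflex exactly, so the pair is cognate.

yes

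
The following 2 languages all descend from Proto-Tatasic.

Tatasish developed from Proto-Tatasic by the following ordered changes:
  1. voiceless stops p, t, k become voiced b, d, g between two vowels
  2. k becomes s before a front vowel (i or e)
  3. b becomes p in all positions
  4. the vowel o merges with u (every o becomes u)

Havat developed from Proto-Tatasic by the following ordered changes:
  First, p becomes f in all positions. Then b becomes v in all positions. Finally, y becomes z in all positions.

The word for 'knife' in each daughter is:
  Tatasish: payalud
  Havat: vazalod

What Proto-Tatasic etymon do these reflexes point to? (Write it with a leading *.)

Position 3: Tatasish has y, Havat has z. Tatasish preserves y here (none of its changes turn any other segment into y), so the proto-segment is *y.
Position 6: Tatasish has u, Havat has o. Havat preserves o here (none of its changes turn any other segment into o), so the proto-segment is *o.
Position 1: Tatasish has p, Havat has v. Taking the neighbouring segments as reconstructed: Tatasish p could go back to *p or *b; Havat v could go back to *b or *v — the one source consistent with every daughter is *b.
The remaining positions agree across the daughters. Check the candidate against every language:
Tatasish: *bayalod
  bayalod (rule 1 does not apply)
  bayalod (rule 2 does not apply)
  bayalod → payalod   [unconditioned shift]
  payalod → payalud   [vowel merger]
  giving Tatasish payalud.
Havat: *bayalod
  bayalod (rule 1 does not apply)
  bayalod → vayalod   [unconditioned shift]
  vayalod → vazalod   [unconditioned shift]
  giving Havat vazalod.
Only *bayalod yields all of Tatasish payalud, Havat vazalod.

*bayalod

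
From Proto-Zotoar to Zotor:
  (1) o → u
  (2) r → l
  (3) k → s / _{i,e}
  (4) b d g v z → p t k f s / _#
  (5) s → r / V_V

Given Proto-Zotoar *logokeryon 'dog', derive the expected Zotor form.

lugurelyun

Zotor: start from *logokeryon.
  rule 1 (vowel merger): logokeryon → lugukeryun
  rule 2 (unconditioned shift): lugukeryun → lugukelyun
  rule 3 (palatalisation): lugukelyun → luguselyun
  rule 4: no change — luguselyun
  rule 5 (rhotacism): luguselyun → lugurelyun
  ⇒ Zotor lugurelyun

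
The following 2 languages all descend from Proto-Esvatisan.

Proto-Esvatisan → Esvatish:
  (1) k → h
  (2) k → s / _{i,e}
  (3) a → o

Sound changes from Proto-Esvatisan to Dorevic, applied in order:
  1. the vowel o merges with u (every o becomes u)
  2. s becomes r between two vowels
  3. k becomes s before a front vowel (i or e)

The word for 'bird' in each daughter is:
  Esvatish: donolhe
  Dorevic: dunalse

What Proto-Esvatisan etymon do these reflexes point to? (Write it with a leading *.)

Position 2: Esvatish has o, Dorevic has u. Taking the neighbouring segments as reconstructed: Esvatish o could go back to *a or *o; Dorevic u could go back to *o or *u — the one source consistent with every daughter is *o.
Position 6: Esvatish has h, Dorevic has s. Taking the neighbouring segments as reconstructed: Esvatish h could go back to *k or *h; Dorevic s could go back to *k or *s — the one source consistent with every daughter is *k.
Continuing position by position gives *donalke; check it forward:
Esvatish: *donalke
  donalke → donalhe   [unconditioned shift]
  donalhe (rule 2 does not apply)
  donalhe → donolhe   [vowel merger]
  giving Esvatish donolhe.
Dorevic: start from *donalke.
  rule 1 (vowel merger): donalke → dunalke
  rule 2: no change — dunalke
  rule 3 (palatalisation): dunalke → dunalse
  ⇒ Dorevic dunalse
*donalke is the unique common source.

*donalke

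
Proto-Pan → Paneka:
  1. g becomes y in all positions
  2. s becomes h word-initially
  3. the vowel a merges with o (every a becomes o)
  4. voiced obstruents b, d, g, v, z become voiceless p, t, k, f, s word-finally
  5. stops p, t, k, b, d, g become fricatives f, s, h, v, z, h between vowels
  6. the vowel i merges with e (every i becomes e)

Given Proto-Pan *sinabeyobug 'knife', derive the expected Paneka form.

henoveyovuy

Paneka: *sinabeyobug
  sinabeyobug → sinabeyobuy   [unconditioned shift]
  sinabeyobuy → hinabeyobuy   [debuccalisation]
  hinabeyobuy → hinobeyobuy   [vowel merger]
  hinobeyobuy (rule 4 does not apply)
  hinobeyobuy → hinoveyovuy   [intervocalic lenition]
  hinoveyovuy → henoveyovuy   [vowel merger]
  giving Paneka henoveyovuy.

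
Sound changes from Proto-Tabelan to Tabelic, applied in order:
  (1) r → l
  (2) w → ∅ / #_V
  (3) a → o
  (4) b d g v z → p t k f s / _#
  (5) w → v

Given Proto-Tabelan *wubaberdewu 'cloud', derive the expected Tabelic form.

Tabelic: start from *wubaberdewu.
  rule 1 (unconditioned shift): wubaberdewu → wubabeldewu
  rule 2 (glide loss): wubabeldewu → ubabeldewu
  rule 3 (vowel merger): ubabeldewu → ubobeldewu
  rule 4: no change — ubobeldewu
  rule 5 (unconditioned shift): ubobeldewu → ubobeldevu
  ⇒ Tabelic ubobeldevu

ubobeldevu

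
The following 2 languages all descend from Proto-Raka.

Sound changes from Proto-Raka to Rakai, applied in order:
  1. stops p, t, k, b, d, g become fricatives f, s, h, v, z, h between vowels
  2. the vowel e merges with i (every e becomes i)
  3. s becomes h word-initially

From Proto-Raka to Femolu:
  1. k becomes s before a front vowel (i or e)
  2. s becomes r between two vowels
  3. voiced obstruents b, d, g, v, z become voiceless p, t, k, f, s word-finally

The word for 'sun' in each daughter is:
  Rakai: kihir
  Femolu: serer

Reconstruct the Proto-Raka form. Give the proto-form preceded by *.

*keker

Position 2: Rakai has i, Femolu has e. Femolu preserves e here (none of its changes turn any other segment into e), so the proto-segment is *e.
Position 4: Rakai has i, Femolu has e. Femolu preserves e here (none of its changes turn any other segment into e), so the proto-segment is *e.
Position 3: Rakai has h, Femolu has r. Taking the neighbouring segments as reconstructed: Rakai h could go back to *k or *g or *h; Femolu r could go back to *k or *s or *r — the one source consistent with every daughter is *k.
Continuing position by position gives *keker; check it forward:
Rakai: start from *keker.
  rule 1 (intervocalic lenition): keker → keher
  rule 2 (vowel merger): keher → kihir
  rule 3: no change — kihir
  ⇒ Rakai kihir
Femolu: start from *keker.
  rule 1 (palatalisation): keker → seser
  rule 2 (rhotacism): seser → serer
  rule 3: no change — serer
  ⇒ Femolu serer
No other proto-form is consistent with every reflex, so the reconstruction is *keker.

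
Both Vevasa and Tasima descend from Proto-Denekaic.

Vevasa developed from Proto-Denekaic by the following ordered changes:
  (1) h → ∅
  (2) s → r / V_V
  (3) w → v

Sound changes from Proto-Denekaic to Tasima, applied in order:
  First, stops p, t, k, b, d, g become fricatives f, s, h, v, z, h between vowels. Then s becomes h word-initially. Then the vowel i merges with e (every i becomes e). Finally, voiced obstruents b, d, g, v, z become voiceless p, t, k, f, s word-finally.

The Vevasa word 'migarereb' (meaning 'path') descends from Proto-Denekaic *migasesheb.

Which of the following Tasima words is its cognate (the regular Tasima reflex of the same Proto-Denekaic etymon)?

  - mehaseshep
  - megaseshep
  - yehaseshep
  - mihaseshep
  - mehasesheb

Tasima: *migasesheb > mihasesheb > mehasesheb > mehaseshep  (by intervocalic lenition, vowel merger, final devoicing)
The other candidates each miss or misapply at least one Tasima change.

mehaseshep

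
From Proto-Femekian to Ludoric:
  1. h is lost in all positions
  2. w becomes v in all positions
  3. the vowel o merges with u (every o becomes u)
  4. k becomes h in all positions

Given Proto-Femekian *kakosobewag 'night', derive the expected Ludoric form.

hahusubevag

Ludoric: *kakosobewag > kakosobevag > kakusubevag > hahusubevag  (by unconditioned shift, vowel merger, unconditioned shift)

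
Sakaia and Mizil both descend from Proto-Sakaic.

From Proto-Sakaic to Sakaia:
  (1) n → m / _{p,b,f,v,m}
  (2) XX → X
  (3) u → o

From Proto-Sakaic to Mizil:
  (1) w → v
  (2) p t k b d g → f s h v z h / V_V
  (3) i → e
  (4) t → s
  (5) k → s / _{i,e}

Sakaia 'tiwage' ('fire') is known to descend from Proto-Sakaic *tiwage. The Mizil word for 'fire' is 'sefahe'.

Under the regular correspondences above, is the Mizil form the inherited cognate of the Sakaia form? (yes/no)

no

Derive the expected Mizil reflex of *tiwage:
Mizil: start from *tiwage.
  rule 1 (unconditioned shift): tiwage → tivage
  rule 2 (intervocalic lenition): tivage → tivahe
  rule 3 (vowel merger): tivahe → tevahe
  rule 4 (unconditioned shift): tevahe → sevahe
  rule 5: no change — sevahe
  ⇒ Mizil sevahe
The regular Mizil reflex would be 'sevahe', but the attested form is 'sefahe'. The correspondence is irregular, so they are not cognates (the Mizil form has a different source).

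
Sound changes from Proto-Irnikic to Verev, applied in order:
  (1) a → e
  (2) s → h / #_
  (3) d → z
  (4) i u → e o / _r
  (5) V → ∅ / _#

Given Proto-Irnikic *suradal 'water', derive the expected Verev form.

Verev: start from *suradal.
  rule 1 (vowel merger): suradal → suredel
  rule 2 (debuccalisation): suredel → huredel
  rule 3 (unconditioned shift): huredel → hurezel
  rule 4 (pre-rhotic lowering): hurezel → horezel
  rule 5: no change — horezel
  ⇒ Verev horezel

horezel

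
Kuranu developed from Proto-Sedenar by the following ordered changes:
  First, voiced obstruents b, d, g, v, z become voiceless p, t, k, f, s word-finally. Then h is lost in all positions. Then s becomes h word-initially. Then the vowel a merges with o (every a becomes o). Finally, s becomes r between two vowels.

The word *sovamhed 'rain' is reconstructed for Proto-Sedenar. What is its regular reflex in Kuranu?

hovomet

Kuranu: *sovamhed
  sovamhed → sovamhet   [final devoicing]
  sovamhet → sovamet   [h-loss]
  sovamet → hovamet   [debuccalisation]
  hovamet → hovomet   [vowel merger]
  hovomet (rule 5 does not apply)
  giving Kuranu hovomet.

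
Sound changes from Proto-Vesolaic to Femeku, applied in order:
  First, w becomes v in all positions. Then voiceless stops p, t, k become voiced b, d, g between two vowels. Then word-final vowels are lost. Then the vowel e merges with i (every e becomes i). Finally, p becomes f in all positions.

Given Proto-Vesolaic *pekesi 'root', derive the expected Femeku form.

figis

Femeku: start from *pekesi.
  rule 1: no change — pekesi
  rule 2 (intervocalic voicing): pekesi → pegesi
  rule 3 (apocope): pegesi → peges
  rule 4 (vowel merger): peges → pigis
  rule 5 (unconditioned shift): pigis → figis
  ⇒ Femeku figis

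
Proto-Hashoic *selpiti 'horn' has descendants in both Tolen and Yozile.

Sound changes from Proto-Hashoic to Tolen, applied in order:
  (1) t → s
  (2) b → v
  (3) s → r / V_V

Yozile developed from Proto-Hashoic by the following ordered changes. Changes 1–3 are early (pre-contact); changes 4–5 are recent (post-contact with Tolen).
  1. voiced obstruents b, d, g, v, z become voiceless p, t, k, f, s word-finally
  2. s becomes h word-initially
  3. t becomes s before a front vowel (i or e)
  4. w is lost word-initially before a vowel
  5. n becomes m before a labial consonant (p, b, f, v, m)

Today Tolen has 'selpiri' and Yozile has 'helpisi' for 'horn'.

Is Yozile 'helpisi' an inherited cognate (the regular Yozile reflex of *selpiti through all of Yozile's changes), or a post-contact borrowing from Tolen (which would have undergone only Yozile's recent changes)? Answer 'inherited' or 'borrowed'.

inherited

If inherited, *selpiti would pass through all of Yozile's changes:
Yozile: *selpiti
  selpiti (rule 1 does not apply)
  selpiti → helpiti   [debuccalisation]
  helpiti → helpisi   [palatalisation]
  helpisi (rule 4 does not apply)
  helpisi (rule 5 does not apply)
  giving Yozile helpisi.
If borrowed from Tolen 'selpiri' after the early changes, it would undergo only the recent ones:
  rule 4 (glide loss): no change (selpiri)
  rule 5 (nasal place assimilation): no change (selpiri)
  ⇒ as a loan: selpiri
Yozile 'helpisi' matches the inherited outcome exactly, so it is an inherited cognate, not a loan.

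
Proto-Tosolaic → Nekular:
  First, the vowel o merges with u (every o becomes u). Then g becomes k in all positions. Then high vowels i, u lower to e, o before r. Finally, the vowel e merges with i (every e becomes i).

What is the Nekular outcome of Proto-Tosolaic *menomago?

Nekular: *menomago > menumagu > menumaku > minumaku  (by vowel merger, unconditioned shift, vowel merger)

minumaku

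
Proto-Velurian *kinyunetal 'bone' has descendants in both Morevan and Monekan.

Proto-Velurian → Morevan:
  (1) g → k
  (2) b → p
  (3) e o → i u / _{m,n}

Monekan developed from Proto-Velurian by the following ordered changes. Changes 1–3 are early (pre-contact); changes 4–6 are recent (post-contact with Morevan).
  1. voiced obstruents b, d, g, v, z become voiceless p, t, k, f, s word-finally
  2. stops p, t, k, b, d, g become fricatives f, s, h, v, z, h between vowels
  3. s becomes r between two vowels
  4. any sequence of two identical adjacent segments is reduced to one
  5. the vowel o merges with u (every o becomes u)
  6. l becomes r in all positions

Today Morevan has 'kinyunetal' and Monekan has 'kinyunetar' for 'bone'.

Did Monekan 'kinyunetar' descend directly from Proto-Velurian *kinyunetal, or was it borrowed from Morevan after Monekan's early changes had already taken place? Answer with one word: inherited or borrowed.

If inherited, *kinyunetal would pass through all of Monekan's changes:
Monekan: *kinyunetal
  kinyunetal (rule 1 does not apply)
  kinyunetal → kinyunesal   [intervocalic lenition]
  kinyunesal → kinyuneral   [rhotacism]
  kinyuneral (rule 4 does not apply)
  kinyuneral (rule 5 does not apply)
  kinyuneral → kinyunerar   [unconditioned shift]
  giving Monekan kinyunerar.
If borrowed from Morevan 'kinyunetal' after the early changes, it would undergo only the recent ones:
  rule 4 (degemination): no change (kinyunetal)
  rule 5 (vowel merger): no change (kinyunetal)
  rule 6 (unconditioned shift): kinyunetal → kinyunetar
  ⇒ as a loan: kinyunetar
Monekan 'kinyunetar' matches the loan outcome 'kinyunetar', not the inherited 'kinyunerar' — it skipped the early Monekan changes, so it was borrowed from Morevan.

borrowed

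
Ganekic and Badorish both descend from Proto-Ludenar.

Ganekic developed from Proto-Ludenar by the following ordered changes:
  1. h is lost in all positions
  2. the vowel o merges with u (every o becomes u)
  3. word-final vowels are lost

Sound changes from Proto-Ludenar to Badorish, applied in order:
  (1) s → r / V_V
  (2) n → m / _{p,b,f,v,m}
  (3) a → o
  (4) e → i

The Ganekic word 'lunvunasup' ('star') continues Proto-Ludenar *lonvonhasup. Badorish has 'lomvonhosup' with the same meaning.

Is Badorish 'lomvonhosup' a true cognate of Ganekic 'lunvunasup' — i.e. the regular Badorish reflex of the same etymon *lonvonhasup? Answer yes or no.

no

Derive the expected Badorish reflex of *lonvonhasup:
Badorish: start from *lonvonhasup.
  rule 1 (rhotacism): lonvonhasup → lonvonharup
  rule 2 (nasal place assimilation): lonvonharup → lomvonharup
  rule 3 (vowel merger): lomvonharup → lomvonhorup
  rule 4: no change — lomvonhorup
  ⇒ Badorish lomvonhorup
The regular Badorish reflex would be 'lomvonhorup', but the attested form is 'lomvonhosup'. The correspondence is irregular, so they are not cognates (the Badorish form has a different source).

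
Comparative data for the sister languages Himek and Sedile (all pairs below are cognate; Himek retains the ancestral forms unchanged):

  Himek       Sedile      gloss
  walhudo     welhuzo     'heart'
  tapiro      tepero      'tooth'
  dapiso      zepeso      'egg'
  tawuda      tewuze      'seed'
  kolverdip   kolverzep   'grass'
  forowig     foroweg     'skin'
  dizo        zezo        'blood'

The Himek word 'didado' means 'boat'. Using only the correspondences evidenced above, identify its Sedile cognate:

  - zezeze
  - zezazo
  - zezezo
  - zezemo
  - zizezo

dizo ~ zezo — Himek d corresponds to Sedile z word-initially before a front vowel.
dapiso ~ zepeso, forowig ~ foroweg — Himek i corresponds to Sedile e after a consonant, before a consonant other than r, m, n, p, b, f, v.
tawuda ~ tewuze — Himek d corresponds to Sedile z between vowels (before a back vowel).
walhudo ~ welhuzo, tawuda ~ tewuze — Himek a corresponds to Sedile e after a consonant, before a consonant other than r, m, n, p, b, f, v.
walhudo ~ welhuzo — Himek d corresponds to Sedile z between vowels (before a back vowel).
Applying these to Himek 'didado':
  didado → zidado   (d→z word-initially before a front vowel)
  zidado → zedado   (i→e after a consonant, before a consonant other than r, m, n, p, b, f, v)
  zedado → zezado   (d→z between vowels (before a back vowel))
  zezado → zezedo   (a→e after a consonant, before a consonant other than r, m, n, p, b, f, v)
  zezedo → zezezo   (d→z between vowels (before a back vowel))
So the Sedile cognate is 'zezezo'.

zezezo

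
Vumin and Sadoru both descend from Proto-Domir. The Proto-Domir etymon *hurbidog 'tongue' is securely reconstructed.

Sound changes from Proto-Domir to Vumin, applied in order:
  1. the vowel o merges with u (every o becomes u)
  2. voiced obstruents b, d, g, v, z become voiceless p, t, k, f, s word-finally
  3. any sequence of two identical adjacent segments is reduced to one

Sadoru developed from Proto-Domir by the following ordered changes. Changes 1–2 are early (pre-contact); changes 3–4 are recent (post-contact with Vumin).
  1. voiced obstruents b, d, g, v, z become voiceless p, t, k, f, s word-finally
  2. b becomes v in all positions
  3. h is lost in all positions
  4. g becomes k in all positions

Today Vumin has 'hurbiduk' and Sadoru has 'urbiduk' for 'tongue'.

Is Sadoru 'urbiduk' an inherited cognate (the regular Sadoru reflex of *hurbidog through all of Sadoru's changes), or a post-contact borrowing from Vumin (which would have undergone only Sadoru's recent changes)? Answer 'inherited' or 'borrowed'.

borrowed

If inherited, *hurbidog would pass through all of Sadoru's changes:
Sadoru: start from *hurbidog.
  rule 1 (final devoicing): hurbidog → hurbidok
  rule 2 (unconditioned shift): hurbidok → hurvidok
  rule 3 (h-loss): hurvidok → urvidok
  rule 4: no change — urvidok
  ⇒ Sadoru urvidok
If borrowed from Vumin 'hurbiduk' after the early changes, it would undergo only the recent ones:
  rule 3 (h-loss): hurbiduk → urbiduk
  rule 4 (unconditioned shift): no change (urbiduk)
  ⇒ as a loan: urbiduk
Sadoru 'urbiduk' matches the loan outcome 'urbiduk', not the inherited 'urvidok' — it skipped the early Sadoru changes, so it was borrowed from Vumin.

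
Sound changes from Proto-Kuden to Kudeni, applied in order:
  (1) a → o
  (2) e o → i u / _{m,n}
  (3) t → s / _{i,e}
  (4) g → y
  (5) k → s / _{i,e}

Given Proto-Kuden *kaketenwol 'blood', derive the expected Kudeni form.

Kudeni: start from *kaketenwol.
  rule 1 (vowel merger): kaketenwol → koketenwol
  rule 2 (pre-nasal raising): koketenwol → koketinwol
  rule 3 (palatalisation): koketinwol → kokesinwol
  rule 4: no change — kokesinwol
  rule 5 (palatalisation): kokesinwol → kosesinwol
  ⇒ Kudeni kosesinwol

kosesinwol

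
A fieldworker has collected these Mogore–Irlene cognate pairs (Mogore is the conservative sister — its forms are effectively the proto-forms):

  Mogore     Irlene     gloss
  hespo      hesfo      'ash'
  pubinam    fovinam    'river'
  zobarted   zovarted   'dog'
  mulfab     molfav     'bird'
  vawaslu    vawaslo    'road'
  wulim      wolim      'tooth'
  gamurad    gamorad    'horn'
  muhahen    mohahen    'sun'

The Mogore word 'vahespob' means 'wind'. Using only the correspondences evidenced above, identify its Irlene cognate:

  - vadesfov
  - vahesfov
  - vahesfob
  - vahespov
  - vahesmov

hespo ~ hesfo — Mogore p corresponds to Irlene f after a consonant, before a back vowel.
mulfab ~ molfav — Mogore b corresponds to Irlene v word-finally.
Applying these to Mogore 'vahespob':
  vahespob → vahesfob   (p→f after a consonant, before a back vowel)
  vahesfob → vahesfov   (b→v word-finally)
So the Irlene cognate is 'vahesfov'.

vahesfov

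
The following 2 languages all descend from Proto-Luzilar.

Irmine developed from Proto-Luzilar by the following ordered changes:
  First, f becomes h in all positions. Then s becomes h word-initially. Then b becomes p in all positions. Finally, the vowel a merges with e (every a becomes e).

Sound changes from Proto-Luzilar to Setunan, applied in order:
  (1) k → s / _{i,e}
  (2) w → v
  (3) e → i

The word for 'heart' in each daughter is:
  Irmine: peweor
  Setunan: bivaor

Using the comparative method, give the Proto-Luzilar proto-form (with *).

Position 4: Irmine has e, Setunan has a. Setunan preserves a here (none of its changes turn any other segment into a), so the proto-segment is *a.
Position 2: Irmine has e, Setunan has i. Taking the neighbouring segments as reconstructed: Irmine e could go back to *a or *e; Setunan i could go back to *e or *i — the one source consistent with every daughter is *e.
Position 1: Irmine has p, Setunan has b. Setunan preserves b here (none of its changes turn any other segment into b), so the proto-segment is *b.
This points to *bewaor. Verify forward in each daughter:
Irmine: *bewaor > pewaor > peweor  (by unconditioned shift, vowel merger)
Setunan: *bewaor > bevaor > bivaor  (by unconditioned shift, vowel merger)
*bewaor is the unique common source.

*bewaor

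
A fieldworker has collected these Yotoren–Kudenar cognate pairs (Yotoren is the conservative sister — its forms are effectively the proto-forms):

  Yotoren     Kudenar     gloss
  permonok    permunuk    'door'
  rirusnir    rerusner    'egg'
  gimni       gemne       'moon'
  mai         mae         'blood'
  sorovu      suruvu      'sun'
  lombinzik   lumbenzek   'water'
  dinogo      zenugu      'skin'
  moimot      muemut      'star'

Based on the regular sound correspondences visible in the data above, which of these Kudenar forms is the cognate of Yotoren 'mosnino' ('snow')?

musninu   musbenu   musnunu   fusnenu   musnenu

musnenu

permonok ~ permunuk, dinogo ~ zenugu — Yotoren o corresponds to Kudenar u after a consonant, before a consonant other than r, m, n, p, b, f, v.
lombinzik ~ lumbenzek, dinogo ~ zenugu — Yotoren i corresponds to Kudenar e after a consonant, before a nasal.
dinogo ~ zenugu — Yotoren o corresponds to Kudenar u word-finally.
Applying these to Yotoren 'mosnino':
  mosnino → musnino   (o→u after a consonant, before a consonant other than r, m, n, p, b, f, v)
  musnino → musneno   (i→e after a consonant, before a nasal)
  musneno → musnenu   (o→u word-finally)
So the Kudenar cognate is 'musnenu'.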